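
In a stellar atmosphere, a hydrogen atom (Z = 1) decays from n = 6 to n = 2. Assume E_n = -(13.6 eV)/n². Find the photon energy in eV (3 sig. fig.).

E_6 = −13.60/36 = −0.3778 eV and E_2 = −13.60/4 = −3.400 eV.
The photon energy is |E_6 − E_2| = 3.02 eV.

3.02 eV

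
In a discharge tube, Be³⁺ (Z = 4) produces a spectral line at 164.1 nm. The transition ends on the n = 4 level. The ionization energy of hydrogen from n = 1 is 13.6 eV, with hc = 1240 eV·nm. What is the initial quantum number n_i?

n_i = 6

The photon energy is ΔE = hc/λ = 1240 / 164.1 = 7.556 eV.
With Z = 4, ΔE = 217.6 × (1/n_f² − 1/n_i²), so 1/n_f² − 1/n_i² = 0.03473.
With n_f = 4: 1/n_i² = 1/16 − 0.03473 = 0.02777, so n_i ≈ 6.00.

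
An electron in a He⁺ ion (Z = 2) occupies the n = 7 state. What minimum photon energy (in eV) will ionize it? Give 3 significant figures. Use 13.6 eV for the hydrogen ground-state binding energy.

1.11 eV

E_n = −13.6 Z²/n² = −54.40/n² eV for Z = 2.
E_7 = −54.40/49 = −1.11 eV, so ionization (to E = 0) requires 1.11 eV.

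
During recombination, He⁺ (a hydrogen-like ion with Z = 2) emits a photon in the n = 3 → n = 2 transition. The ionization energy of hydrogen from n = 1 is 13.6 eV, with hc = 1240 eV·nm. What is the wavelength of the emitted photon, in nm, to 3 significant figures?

For Z = 2 the level energies scale as Z², so the effective Rydberg energy is 13.6 × 4 = 54.40 eV.
ΔE = 54.40 × (1/2² − 1/3²) = 54.40 × 0.1389 = 7.556 eV.
λ = hc/ΔE = 1240 / 7.556 = 164 nm.

164 nm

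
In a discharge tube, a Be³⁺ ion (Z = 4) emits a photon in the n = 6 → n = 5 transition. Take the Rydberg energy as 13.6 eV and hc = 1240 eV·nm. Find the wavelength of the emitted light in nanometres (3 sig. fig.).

For Z = 4 the level energies scale as Z², so the effective Rydberg energy is 13.6 × 16 = 217.6 eV.
ΔE = 217.6 × (1/5² − 1/6²) = 217.6 × 0.01222 = 2.660 eV.
λ = hc/ΔE = 1240 / 2.660 = 466 nm.

466 nm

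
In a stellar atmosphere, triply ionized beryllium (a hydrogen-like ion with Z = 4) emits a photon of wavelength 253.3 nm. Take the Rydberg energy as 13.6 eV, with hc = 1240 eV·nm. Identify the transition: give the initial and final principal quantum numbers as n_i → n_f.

n_i = 5, n_f = 4

The photon energy is ΔE = hc/λ = 1240 / 253.3 = 4.895 eV.
With Z = 4, ΔE = 217.6 × (1/n_f² − 1/n_i²), so 1/n_f² − 1/n_i² = 0.02250.
Trying n_f = 4 gives 1/n_i² = 0.04000, i.e. n_i ≈ 5; this pair matches.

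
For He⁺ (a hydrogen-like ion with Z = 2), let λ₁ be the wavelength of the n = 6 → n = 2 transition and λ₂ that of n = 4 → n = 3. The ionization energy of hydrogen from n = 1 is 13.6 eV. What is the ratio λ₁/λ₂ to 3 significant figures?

λ ∝ 1/ΔE ∝ 1/(1/n_f² − 1/n_i²), and the Z² and hc factors cancel in the ratio.
λ₁/λ₂ = (1/3² − 1/4²)/(1/2² − 1/6²) = 0.04861/0.2222 = 0.219.

0.219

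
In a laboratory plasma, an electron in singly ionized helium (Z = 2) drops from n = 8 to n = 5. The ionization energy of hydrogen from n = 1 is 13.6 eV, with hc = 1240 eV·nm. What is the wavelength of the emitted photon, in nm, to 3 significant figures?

For Z = 2 the level energies scale as Z², so the effective Rydberg energy is 13.6 × 4 = 54.40 eV.
ΔE = 54.40 × (1/5² − 1/8²) = 54.40 × 0.02438 = 1.326 eV.
λ = hc/ΔE = 1240 / 1.326 = 935 nm.

935 nm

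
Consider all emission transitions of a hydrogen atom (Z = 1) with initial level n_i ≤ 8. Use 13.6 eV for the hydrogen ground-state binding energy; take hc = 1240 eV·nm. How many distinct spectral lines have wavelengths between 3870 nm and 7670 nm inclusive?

Enumerate all n_i → n_f pairs with 1 ≤ n_f < n_i ≤ 8 and compute λ = 1240 / [13.6·1·(1/n_f² − 1/n_i²)].
Lines falling in [3870, 7670] nm: 5→4 (4052 nm), 7→5 (4654 nm), 6→5 (7460 nm), 8→6 (7503 nm).

4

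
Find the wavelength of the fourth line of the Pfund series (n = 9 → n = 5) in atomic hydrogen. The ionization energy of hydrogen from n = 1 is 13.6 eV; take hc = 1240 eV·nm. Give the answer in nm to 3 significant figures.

The Pfund series terminates on n_f = 5; the fourth line has n_i = 5+4 = 9.
ΔE = 13.60 × (1/5² − 1/9²) = 0.3761 eV.
λ = 1240 / 0.3761 = 3300 nm.

3300 nm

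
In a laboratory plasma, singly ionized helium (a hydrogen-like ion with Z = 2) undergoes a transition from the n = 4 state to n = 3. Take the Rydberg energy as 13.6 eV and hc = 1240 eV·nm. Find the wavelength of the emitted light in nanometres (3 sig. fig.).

469 nm

For Z = 2 the level energies scale as Z², so the effective Rydberg energy is 13.6 × 4 = 54.40 eV.
ΔE = 54.40 × (1/3² − 1/4²) = 54.40 × 0.04861 = 2.644 eV.
λ = hc/ΔE = 1240 / 2.644 = 469 nm.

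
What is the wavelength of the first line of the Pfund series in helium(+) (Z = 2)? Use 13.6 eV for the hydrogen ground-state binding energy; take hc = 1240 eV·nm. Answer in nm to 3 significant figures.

The Pfund series terminates on n_f = 5; the first line has n_i = 5+1 = 6.
ΔE = 54.40 × (1/5² − 1/6²) = 0.6649 eV.
λ = 1240 / 0.6649 = 1860 nm.

1860 nm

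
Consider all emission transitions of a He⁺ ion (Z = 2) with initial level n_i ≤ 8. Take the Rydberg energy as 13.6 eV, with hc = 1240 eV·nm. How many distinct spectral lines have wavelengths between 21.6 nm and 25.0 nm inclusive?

Enumerate all n_i → n_f pairs with 1 ≤ n_f < n_i ≤ 8 and compute λ = 1240 / [13.6·4·(1/n_f² − 1/n_i²)].
Lines falling in [21.6, 25.0] nm: 8→1 (23.16 nm), 7→1 (23.27 nm), 6→1 (23.45 nm), 5→1 (23.74 nm), 4→1 (24.31 nm).

5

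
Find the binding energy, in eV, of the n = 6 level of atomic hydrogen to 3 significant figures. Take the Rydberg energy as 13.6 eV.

0.378 eV

E_6 = −13.60/36 = −0.378 eV, so ionization (to E = 0) requires 0.378 eV.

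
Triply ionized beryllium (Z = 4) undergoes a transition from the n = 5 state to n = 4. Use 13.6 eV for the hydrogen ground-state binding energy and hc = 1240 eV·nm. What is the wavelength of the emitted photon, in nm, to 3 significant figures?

For Z = 4 the level energies scale as Z², so the effective Rydberg energy is 13.6 × 16 = 217.6 eV.
ΔE = 217.6 × (1/4² − 1/5²) = 217.6 × 0.02250 = 4.896 eV.
λ = hc/ΔE = 1240 / 4.896 = 253 nm.

253 nm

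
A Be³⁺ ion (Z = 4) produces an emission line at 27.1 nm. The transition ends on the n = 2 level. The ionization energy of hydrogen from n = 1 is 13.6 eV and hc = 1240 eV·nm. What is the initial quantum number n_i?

The photon energy is ΔE = hc/λ = 1240 / 27.1 = 45.76 eV.
With Z = 4, ΔE = 217.6 × (1/n_f² − 1/n_i²), so 1/n_f² − 1/n_i² = 0.2103.
With n_f = 2: 1/n_i² = 1/4 − 0.2103 = 0.03972, so n_i ≈ 5.02.

n_i = 5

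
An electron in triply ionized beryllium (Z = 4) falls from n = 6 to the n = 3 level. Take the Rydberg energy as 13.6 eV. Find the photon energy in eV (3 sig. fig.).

The Bohr energies scale as Z², so for Z = 4: E_n = −217.6/n² eV.
E_6 = −217.6/36 = −6.044 eV and E_3 = −217.6/9 = −24.18 eV.
The photon energy is |E_6 − E_3| = 18.1 eV.

18.1 eV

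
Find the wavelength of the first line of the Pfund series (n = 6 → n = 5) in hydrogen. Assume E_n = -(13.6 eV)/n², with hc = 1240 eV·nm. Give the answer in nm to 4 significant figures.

7460 nm

The Pfund series terminates on n_f = 5; the first line has n_i = 5+1 = 6.
ΔE = 13.60 × (1/5² − 1/6²) = 0.1662 eV.
λ = 1240 / 0.1662 = 7460 nm.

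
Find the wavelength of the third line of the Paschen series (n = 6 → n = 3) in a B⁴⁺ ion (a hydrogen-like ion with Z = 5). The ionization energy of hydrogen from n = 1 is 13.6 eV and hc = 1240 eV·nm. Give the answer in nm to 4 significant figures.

The Paschen series terminates on n_f = 3; the third line has n_i = 3+3 = 6.
ΔE = 340.0 × (1/3² − 1/6²) = 28.33 eV.
λ = 1240 / 28.33 = 43.76 nm.

43.76 nm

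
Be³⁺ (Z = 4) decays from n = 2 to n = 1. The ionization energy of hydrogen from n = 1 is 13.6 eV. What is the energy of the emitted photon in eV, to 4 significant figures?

The Bohr energies scale as Z², so for Z = 4: E_n = −217.6/n² eV.
E_2 = −217.6/4 = −54.40 eV and E_1 = −217.6/1 = −217.6 eV.
The photon energy is |E_2 − E_1| = 163.2 eV.

163.2 eV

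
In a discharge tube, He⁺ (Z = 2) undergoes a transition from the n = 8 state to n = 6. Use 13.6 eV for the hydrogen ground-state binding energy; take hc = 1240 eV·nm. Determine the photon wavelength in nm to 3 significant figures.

1880 nm

For Z = 2 the level energies scale as Z², so the effective Rydberg energy is 13.6 × 4 = 54.40 eV.
ΔE = 54.40 × (1/6² − 1/8²) = 54.40 × 0.01215 = 0.6611 eV.
λ = hc/ΔE = 1240 / 0.6611 = 1880 nm.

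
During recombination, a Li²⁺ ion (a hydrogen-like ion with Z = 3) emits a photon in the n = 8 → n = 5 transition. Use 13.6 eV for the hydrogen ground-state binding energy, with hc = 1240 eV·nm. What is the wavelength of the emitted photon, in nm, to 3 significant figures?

For Z = 3 the level energies scale as Z², so the effective Rydberg energy is 13.6 × 9 = 122.4 eV.
ΔE = 122.4 × (1/5² − 1/8²) = 122.4 × 0.02438 = 2.984 eV.
λ = hc/ΔE = 1240 / 2.984 = 416 nm.

416 nm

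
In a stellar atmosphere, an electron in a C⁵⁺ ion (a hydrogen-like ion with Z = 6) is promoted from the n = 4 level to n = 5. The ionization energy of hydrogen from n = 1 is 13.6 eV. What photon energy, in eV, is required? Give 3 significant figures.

The Bohr energies scale as Z², so for Z = 6: E_n = −489.6/n² eV.
E_5 = −489.6/25 = −19.58 eV and E_4 = −489.6/16 = −30.60 eV.
The photon energy is |E_5 − E_4| = 11.0 eV.

11.0 eV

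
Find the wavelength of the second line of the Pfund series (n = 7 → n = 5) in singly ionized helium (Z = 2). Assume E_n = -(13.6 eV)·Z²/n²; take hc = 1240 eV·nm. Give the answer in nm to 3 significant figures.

The Pfund series terminates on n_f = 5; the second line has n_i = 5+2 = 7.
ΔE = 54.40 × (1/5² − 1/7²) = 1.066 eV.
λ = 1240 / 1.066 = 1160 nm.

1160 nm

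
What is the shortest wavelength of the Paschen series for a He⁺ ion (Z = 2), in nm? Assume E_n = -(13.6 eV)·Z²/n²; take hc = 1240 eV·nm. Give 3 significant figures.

205 nm

The Paschen series has lower level n_f = 3; the series limit corresponds to n_i → ∞.
ΔE_max = 13.6 × 4 / 3² = 6.044 eV.
λ_min = 1240 / 6.044 = 205 nm.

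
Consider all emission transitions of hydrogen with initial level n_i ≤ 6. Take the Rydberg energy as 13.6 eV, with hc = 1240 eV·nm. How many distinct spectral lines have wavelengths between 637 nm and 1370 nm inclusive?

Enumerate all n_i → n_f pairs with 1 ≤ n_f < n_i ≤ 6 and compute λ = 1240 / [13.6·1·(1/n_f² − 1/n_i²)].
Lines falling in [637, 1370] nm: 3→2 (656.5 nm), 6→3 (1094 nm), 5→3 (1282 nm).

3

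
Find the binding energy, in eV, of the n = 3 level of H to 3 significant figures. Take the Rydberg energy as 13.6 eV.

E_3 = −13.60/9 = −1.51 eV, so ionization (to E = 0) requires 1.51 eV.

1.51 eV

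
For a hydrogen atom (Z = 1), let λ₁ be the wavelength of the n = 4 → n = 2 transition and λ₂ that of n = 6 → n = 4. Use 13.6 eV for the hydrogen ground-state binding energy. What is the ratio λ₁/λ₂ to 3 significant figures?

λ ∝ 1/ΔE ∝ 1/(1/n_f² − 1/n_i²), and the Z² and hc factors cancel in the ratio.
λ₁/λ₂ = (1/4² − 1/6²)/(1/2² − 1/4²) = 0.03472/0.1875 = 0.185.

0.185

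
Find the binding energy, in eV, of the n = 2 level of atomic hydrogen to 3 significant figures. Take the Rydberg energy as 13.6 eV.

E_2 = −13.60/4 = −3.40 eV, so ionization (to E = 0) requires 3.40 eV.

3.40 eV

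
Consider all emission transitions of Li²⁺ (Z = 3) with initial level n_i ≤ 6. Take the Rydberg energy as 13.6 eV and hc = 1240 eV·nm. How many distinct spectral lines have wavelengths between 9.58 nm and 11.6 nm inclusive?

Enumerate all n_i → n_f pairs with 1 ≤ n_f < n_i ≤ 6 and compute λ = 1240 / [13.6·9·(1/n_f² − 1/n_i²)].
Lines falling in [9.58, 11.6] nm: 6→1 (10.42 nm), 5→1 (10.55 nm), 4→1 (10.81 nm), 3→1 (11.40 nm).

4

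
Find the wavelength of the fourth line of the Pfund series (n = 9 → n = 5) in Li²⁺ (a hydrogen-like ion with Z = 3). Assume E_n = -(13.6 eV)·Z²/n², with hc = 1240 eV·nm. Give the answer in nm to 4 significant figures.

366.3 nm

The Pfund series terminates on n_f = 5; the fourth line has n_i = 5+4 = 9.
ΔE = 122.4 × (1/5² − 1/9²) = 3.385 eV.
λ = 1240 / 3.385 = 366.3 nm.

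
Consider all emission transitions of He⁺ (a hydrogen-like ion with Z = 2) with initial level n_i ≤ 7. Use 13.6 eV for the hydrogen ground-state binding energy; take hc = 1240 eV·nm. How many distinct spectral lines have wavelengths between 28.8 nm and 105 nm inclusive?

Enumerate all n_i → n_f pairs with 1 ≤ n_f < n_i ≤ 7 and compute λ = 1240 / [13.6·4·(1/n_f² − 1/n_i²)].
Lines falling in [28.8, 105] nm: 2→1 (30.39 nm), 7→2 (99.28 nm), 6→2 (102.6 nm).

3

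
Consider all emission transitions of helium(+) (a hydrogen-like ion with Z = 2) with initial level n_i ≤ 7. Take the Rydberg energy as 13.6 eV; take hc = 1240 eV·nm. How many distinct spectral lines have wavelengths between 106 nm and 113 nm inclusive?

1

Enumerate all n_i → n_f pairs with 1 ≤ n_f < n_i ≤ 7 and compute λ = 1240 / [13.6·4·(1/n_f² − 1/n_i²)].
Lines falling in [106, 113] nm: 5→2 (108.5 nm).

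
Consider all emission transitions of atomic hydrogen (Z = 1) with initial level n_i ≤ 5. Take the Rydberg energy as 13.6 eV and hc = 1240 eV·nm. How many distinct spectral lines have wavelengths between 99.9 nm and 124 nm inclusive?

Enumerate all n_i → n_f pairs with 1 ≤ n_f < n_i ≤ 5 and compute λ = 1240 / [13.6·1·(1/n_f² − 1/n_i²)].
Lines falling in [99.9, 124] nm: 3→1 (102.6 nm), 2→1 (121.6 nm).

2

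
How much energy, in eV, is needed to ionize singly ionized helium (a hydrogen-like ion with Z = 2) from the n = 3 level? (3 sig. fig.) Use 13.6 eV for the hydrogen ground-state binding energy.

E_n = −13.6 Z²/n² = −54.40/n² eV for Z = 2.
E_3 = −54.40/9 = −6.04 eV, so ionization (to E = 0) requires 6.04 eV.

6.04 eV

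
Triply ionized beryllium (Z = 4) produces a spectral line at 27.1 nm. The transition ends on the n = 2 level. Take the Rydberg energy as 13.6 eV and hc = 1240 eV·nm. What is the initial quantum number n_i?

n_i = 5

The photon energy is ΔE = hc/λ = 1240 / 27.1 = 45.76 eV.
With Z = 4, ΔE = 217.6 × (1/n_f² − 1/n_i²), so 1/n_f² − 1/n_i² = 0.2103.
With n_f = 2: 1/n_i² = 1/4 − 0.2103 = 0.03972, so n_i ≈ 5.02.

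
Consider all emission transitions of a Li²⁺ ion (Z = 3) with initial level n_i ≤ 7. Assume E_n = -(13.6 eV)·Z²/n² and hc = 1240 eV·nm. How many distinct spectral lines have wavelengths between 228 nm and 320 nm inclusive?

Enumerate all n_i → n_f pairs with 1 ≤ n_f < n_i ≤ 7 and compute λ = 1240 / [13.6·9·(1/n_f² − 1/n_i²)].
Lines falling in [228, 320] nm: 7→4 (240.7 nm), 6→4 (291.8 nm).

2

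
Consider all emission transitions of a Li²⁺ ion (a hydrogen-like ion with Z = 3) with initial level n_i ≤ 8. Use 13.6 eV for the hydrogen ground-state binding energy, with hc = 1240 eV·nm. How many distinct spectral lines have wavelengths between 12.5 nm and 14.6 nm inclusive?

Enumerate all n_i → n_f pairs with 1 ≤ n_f < n_i ≤ 8 and compute λ = 1240 / [13.6·9·(1/n_f² − 1/n_i²)].
Lines falling in [12.5, 14.6] nm: 2→1 (13.51 nm).

1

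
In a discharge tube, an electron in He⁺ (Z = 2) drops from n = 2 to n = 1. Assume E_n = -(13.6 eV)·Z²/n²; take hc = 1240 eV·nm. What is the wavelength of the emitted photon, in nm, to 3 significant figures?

For Z = 2 the level energies scale as Z², so the effective Rydberg energy is 13.6 × 4 = 54.40 eV.
ΔE = 54.40 × (1/1² − 1/2²) = 54.40 × 0.7500 = 40.80 eV.
λ = hc/ΔE = 1240 / 40.80 = 30.4 nm.

30.4 nm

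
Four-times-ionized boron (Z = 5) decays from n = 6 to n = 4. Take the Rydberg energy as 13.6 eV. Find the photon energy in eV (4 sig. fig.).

11.81 eV

The Bohr energies scale as Z², so for Z = 5: E_n = −340.0/n² eV.
E_6 = −340.0/36 = −9.444 eV and E_4 = −340.0/16 = −21.25 eV.
The photon energy is |E_6 − E_4| = 11.81 eV.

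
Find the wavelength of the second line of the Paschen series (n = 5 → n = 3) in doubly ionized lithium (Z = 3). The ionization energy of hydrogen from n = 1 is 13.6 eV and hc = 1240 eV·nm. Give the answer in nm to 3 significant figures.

The Paschen series terminates on n_f = 3; the second line has n_i = 3+2 = 5.
ΔE = 122.4 × (1/3² − 1/5²) = 8.704 eV.
λ = 1240 / 8.704 = 142 nm.

142 nm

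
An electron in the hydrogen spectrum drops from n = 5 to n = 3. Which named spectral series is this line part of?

Paschen

The series is set by the lower level: n_f = 3 is the Paschen series.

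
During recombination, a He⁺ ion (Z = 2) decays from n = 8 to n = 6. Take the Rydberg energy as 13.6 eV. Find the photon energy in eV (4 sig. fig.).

The Bohr energies scale as Z², so for Z = 2: E_n = −54.40/n² eV.
E_8 = −54.40/64 = −0.8500 eV and E_6 = −54.40/36 = −1.511 eV.
The photon energy is |E_8 − E_6| = 0.6611 eV.

0.6611 eV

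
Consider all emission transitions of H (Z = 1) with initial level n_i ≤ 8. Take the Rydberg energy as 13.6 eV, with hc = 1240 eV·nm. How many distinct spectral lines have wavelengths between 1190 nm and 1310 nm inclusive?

1

Enumerate all n_i → n_f pairs with 1 ≤ n_f < n_i ≤ 8 and compute λ = 1240 / [13.6·1·(1/n_f² − 1/n_i²)].
Lines falling in [1190, 1310] nm: 5→3 (1282 nm).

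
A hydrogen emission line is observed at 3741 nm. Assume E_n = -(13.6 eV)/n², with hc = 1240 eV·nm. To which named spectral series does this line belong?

Pfund

ΔE = 1240/3741 = 0.3315 eV.
This matches 13.6 × (1/5² − 1/8²), so n_f = 5: the Pfund series.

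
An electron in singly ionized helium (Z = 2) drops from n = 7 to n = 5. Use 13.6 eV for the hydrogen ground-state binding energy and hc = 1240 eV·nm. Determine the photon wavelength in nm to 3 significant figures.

For Z = 2 the level energies scale as Z², so the effective Rydberg energy is 13.6 × 4 = 54.40 eV.
ΔE = 54.40 × (1/5² − 1/7²) = 54.40 × 0.01959 = 1.066 eV.
λ = hc/ΔE = 1240 / 1.066 = 1160 nm.

1160 nm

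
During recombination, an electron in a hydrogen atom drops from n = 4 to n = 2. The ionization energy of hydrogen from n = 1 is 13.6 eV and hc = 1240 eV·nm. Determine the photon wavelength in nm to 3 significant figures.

ΔE = 13.60 × (1/2² − 1/4²) = 13.60 × 0.1875 = 2.550 eV.
λ = hc/ΔE = 1240 / 2.550 = 486 nm.

486 nm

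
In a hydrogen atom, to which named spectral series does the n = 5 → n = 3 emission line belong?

Paschen

The series is set by the lower level: n_f = 3 is the Paschen series.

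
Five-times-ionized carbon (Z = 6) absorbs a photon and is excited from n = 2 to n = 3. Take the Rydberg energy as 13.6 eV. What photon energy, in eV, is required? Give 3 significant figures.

The Bohr energies scale as Z², so for Z = 6: E_n = −489.6/n² eV.
E_3 = −489.6/9 = −54.40 eV and E_2 = −489.6/4 = −122.4 eV.
The photon energy is |E_3 − E_2| = 68.0 eV.

68.0 eV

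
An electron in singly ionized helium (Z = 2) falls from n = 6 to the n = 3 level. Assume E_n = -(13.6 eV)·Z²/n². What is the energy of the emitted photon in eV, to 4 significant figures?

4.533 eV

The Bohr energies scale as Z², so for Z = 2: E_n = −54.40/n² eV.
E_6 = −54.40/36 = −1.511 eV and E_3 = −54.40/9 = −6.044 eV.
The photon energy is |E_6 − E_3| = 4.533 eV.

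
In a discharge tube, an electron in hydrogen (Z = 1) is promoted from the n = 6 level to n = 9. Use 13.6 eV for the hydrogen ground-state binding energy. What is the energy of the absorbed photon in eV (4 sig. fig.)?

0.2099 eV

E_9 = −13.60/81 = −0.1679 eV and E_6 = −13.60/36 = −0.3778 eV.
The photon energy is |E_9 − E_6| = 0.2099 eV.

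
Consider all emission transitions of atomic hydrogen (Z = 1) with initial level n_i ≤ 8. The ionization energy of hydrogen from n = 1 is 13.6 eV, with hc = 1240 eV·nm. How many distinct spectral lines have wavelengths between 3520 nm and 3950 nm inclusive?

1

Enumerate all n_i → n_f pairs with 1 ≤ n_f < n_i ≤ 8 and compute λ = 1240 / [13.6·1·(1/n_f² − 1/n_i²)].
Lines falling in [3520, 3950] nm: 8→5 (3741 nm).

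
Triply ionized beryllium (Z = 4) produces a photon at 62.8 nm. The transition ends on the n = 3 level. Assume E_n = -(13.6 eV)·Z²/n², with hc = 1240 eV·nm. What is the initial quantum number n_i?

The photon energy is ΔE = hc/λ = 1240 / 62.8 = 19.75 eV.
With Z = 4, ΔE = 217.6 × (1/n_f² − 1/n_i²), so 1/n_f² − 1/n_i² = 0.09074.
With n_f = 3: 1/n_i² = 1/9 − 0.09074 = 0.02037, so n_i ≈ 7.01.

n_i = 7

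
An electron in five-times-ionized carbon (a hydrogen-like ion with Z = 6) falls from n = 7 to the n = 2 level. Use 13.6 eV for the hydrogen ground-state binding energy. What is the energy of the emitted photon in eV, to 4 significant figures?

The Bohr energies scale as Z², so for Z = 6: E_n = −489.6/n² eV.
E_7 = −489.6/49 = −9.992 eV and E_2 = −489.6/4 = −122.4 eV.
The photon energy is |E_7 − E_2| = 112.4 eV.

112.4 eV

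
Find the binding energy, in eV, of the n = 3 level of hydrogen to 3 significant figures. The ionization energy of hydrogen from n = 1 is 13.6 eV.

1.51 eV

E_3 = −13.60/9 = −1.51 eV, so ionization (to E = 0) requires 1.51 eV.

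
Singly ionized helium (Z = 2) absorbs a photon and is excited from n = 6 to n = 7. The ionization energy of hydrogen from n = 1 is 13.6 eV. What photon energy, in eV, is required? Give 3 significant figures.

The Bohr energies scale as Z², so for Z = 2: E_n = −54.40/n² eV.
E_7 = −54.40/49 = −1.110 eV and E_6 = −54.40/36 = −1.511 eV.
The photon energy is |E_7 − E_6| = 0.401 eV.

0.401 eV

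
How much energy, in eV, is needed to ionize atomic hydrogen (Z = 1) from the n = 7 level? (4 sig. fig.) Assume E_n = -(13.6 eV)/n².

E_7 = −13.60/49 = −0.2776 eV, so ionization (to E = 0) requires 0.2776 eV.

0.2776 eV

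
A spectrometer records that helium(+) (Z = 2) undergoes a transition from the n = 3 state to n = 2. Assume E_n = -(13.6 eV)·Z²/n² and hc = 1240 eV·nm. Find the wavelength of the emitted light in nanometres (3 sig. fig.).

164 nm

For Z = 2 the level energies scale as Z², so the effective Rydberg energy is 13.6 × 4 = 54.40 eV.
ΔE = 54.40 × (1/2² − 1/3²) = 54.40 × 0.1389 = 7.556 eV.
λ = hc/ΔE = 1240 / 7.556 = 164 nm.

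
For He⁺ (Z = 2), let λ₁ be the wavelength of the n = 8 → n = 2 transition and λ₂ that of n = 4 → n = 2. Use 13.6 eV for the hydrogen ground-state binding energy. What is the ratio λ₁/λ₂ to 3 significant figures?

0.800

λ ∝ 1/ΔE ∝ 1/(1/n_f² − 1/n_i²), and the Z² and hc factors cancel in the ratio.
λ₁/λ₂ = (1/2² − 1/4²)/(1/2² − 1/8²) = 0.1875/0.2344 = 0.800.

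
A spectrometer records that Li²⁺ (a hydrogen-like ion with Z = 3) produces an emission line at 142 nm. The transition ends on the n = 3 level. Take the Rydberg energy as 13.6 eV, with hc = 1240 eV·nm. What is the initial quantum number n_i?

The photon energy is ΔE = hc/λ = 1240 / 142 = 8.732 eV.
With Z = 3, ΔE = 122.4 × (1/n_f² − 1/n_i²), so 1/n_f² − 1/n_i² = 0.07134.
With n_f = 3: 1/n_i² = 1/9 − 0.07134 = 0.03977, so n_i ≈ 5.01.

n_i = 5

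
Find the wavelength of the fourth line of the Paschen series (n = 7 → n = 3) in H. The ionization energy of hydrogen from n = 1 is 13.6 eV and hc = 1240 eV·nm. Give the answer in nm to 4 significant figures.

The Paschen series terminates on n_f = 3; the fourth line has n_i = 3+4 = 7.
ΔE = 13.60 × (1/3² − 1/7²) = 1.234 eV.
λ = 1240 / 1.234 = 1005 nm.

1005 nm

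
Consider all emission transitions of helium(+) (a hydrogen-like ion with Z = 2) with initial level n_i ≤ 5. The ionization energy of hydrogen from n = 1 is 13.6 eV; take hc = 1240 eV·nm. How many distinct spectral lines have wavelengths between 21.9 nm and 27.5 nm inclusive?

Enumerate all n_i → n_f pairs with 1 ≤ n_f < n_i ≤ 5 and compute λ = 1240 / [13.6·4·(1/n_f² − 1/n_i²)].
Lines falling in [21.9, 27.5] nm: 5→1 (23.74 nm), 4→1 (24.31 nm), 3→1 (25.64 nm).

3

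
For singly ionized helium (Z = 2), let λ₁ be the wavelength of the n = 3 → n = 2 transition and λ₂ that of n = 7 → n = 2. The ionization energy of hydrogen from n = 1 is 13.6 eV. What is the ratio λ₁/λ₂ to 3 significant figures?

λ ∝ 1/ΔE ∝ 1/(1/n_f² − 1/n_i²), and the Z² and hc factors cancel in the ratio.
λ₁/λ₂ = (1/2² − 1/7²)/(1/2² − 1/3²) = 0.2296/0.1389 = 1.65.

1.65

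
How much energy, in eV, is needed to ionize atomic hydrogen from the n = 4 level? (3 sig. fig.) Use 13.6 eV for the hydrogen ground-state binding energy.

E_4 = −13.60/16 = −0.850 eV, so ionization (to E = 0) requires 0.850 eV.

0.850 eV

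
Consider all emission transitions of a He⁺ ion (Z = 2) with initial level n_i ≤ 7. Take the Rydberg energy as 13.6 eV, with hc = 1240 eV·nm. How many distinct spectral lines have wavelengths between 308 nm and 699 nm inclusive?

4

Enumerate all n_i → n_f pairs with 1 ≤ n_f < n_i ≤ 7 and compute λ = 1240 / [13.6·4·(1/n_f² − 1/n_i²)].
Lines falling in [308, 699] nm: 5→3 (320.5 nm), 4→3 (468.9 nm), 7→4 (541.5 nm), 6→4 (656.5 nm).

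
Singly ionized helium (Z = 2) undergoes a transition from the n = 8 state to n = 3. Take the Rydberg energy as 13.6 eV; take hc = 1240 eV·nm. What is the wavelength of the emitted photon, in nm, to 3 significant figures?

For Z = 2 the level energies scale as Z², so the effective Rydberg energy is 13.6 × 4 = 54.40 eV.
ΔE = 54.40 × (1/3² − 1/8²) = 54.40 × 0.09549 = 5.194 eV.
λ = hc/ΔE = 1240 / 5.194 = 239 nm.

239 nm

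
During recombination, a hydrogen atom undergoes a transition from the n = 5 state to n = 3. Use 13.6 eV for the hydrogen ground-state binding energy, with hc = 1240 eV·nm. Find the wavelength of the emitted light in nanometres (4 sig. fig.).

ΔE = 13.60 × (1/3² − 1/5²) = 13.60 × 0.07111 = 0.9671 eV.
λ = hc/ΔE = 1240 / 0.9671 = 1282 nm.

1282 nm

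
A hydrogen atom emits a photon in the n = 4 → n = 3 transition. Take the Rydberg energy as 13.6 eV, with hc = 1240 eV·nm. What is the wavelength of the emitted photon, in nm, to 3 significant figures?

1880 nm

ΔE = 13.60 × (1/3² − 1/4²) = 13.60 × 0.04861 = 0.6611 eV.
λ = hc/ΔE = 1240 / 0.6611 = 1880 nm.
This line belongs to the Paschen series.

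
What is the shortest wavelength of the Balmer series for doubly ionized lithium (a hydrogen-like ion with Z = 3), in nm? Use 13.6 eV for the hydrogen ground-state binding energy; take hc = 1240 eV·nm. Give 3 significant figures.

40.5 nm

The Balmer series has lower level n_f = 2; the series limit corresponds to n_i → ∞.
ΔE_max = 13.6 × 9 / 2² = 30.60 eV.
λ_min = 1240 / 30.60 = 40.5 nm.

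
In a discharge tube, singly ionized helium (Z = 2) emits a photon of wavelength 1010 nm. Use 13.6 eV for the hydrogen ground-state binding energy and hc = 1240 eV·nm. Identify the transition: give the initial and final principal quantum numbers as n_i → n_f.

The photon energy is ΔE = hc/λ = 1240 / 1010 = 1.228 eV.
With Z = 2, ΔE = 54.40 × (1/n_f² − 1/n_i²), so 1/n_f² − 1/n_i² = 0.02257.
Trying n_f = 4 gives 1/n_i² = 0.03993, i.e. n_i ≈ 5; this pair matches.

n_i = 5, n_f = 4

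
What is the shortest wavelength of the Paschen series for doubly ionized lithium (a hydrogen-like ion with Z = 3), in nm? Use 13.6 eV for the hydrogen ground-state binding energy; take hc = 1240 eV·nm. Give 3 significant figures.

91.2 nm

The Paschen series has lower level n_f = 3; the series limit corresponds to n_i → ∞.
ΔE_max = 13.6 × 9 / 3² = 13.60 eV.
λ_min = 1240 / 13.60 = 91.2 nm.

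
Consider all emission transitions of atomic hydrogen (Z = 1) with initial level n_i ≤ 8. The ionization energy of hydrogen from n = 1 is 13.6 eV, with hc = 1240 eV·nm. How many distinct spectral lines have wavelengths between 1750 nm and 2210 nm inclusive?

3

Enumerate all n_i → n_f pairs with 1 ≤ n_f < n_i ≤ 8 and compute λ = 1240 / [13.6·1·(1/n_f² − 1/n_i²)].
Lines falling in [1750, 2210] nm: 4→3 (1876 nm), 8→4 (1945 nm), 7→4 (2166 nm).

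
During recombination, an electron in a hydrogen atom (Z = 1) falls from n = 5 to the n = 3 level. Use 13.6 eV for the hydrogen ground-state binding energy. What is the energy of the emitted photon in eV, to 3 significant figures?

E_5 = −13.60/25 = −0.5440 eV and E_3 = −13.60/9 = −1.511 eV.
The photon energy is |E_5 − E_3| = 0.967 eV.

0.967 eV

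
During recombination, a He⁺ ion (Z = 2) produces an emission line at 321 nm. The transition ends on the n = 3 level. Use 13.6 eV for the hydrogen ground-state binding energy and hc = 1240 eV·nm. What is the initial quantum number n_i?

The photon energy is ΔE = hc/λ = 1240 / 321 = 3.863 eV.
With Z = 2, ΔE = 54.40 × (1/n_f² − 1/n_i²), so 1/n_f² − 1/n_i² = 0.07101.
With n_f = 3: 1/n_i² = 1/9 − 0.07101 = 0.04010, so n_i ≈ 4.99.

n_i = 5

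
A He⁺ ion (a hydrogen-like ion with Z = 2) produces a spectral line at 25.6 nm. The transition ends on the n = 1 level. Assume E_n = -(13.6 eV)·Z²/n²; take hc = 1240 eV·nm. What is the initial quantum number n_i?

n_i = 3

The photon energy is ΔE = hc/λ = 1240 / 25.6 = 48.44 eV.
With Z = 2, ΔE = 54.40 × (1/n_f² − 1/n_i²), so 1/n_f² − 1/n_i² = 0.8904.
With n_f = 1: 1/n_i² = 1/1 − 0.8904 = 0.1096, so n_i ≈ 3.02.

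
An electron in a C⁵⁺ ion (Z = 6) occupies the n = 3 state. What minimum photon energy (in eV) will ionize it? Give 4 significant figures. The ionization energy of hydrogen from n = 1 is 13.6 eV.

54.40 eV

E_n = −13.6 Z²/n² = −489.6/n² eV for Z = 6.
E_3 = −489.6/9 = −54.40 eV, so ionization (to E = 0) requires 54.40 eV.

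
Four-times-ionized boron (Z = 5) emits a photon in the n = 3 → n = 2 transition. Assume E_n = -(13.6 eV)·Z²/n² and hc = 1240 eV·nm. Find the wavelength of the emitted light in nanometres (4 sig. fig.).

26.26 nm

For Z = 5 the level energies scale as Z², so the effective Rydberg energy is 13.6 × 25 = 340.0 eV.
ΔE = 340.0 × (1/2² − 1/3²) = 340.0 × 0.1389 = 47.22 eV.
λ = hc/ΔE = 1240 / 47.22 = 26.26 nm.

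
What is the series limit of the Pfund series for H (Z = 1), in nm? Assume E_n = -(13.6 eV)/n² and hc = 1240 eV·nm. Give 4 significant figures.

2279 nm

The Pfund series has lower level n_f = 5; the series limit corresponds to n_i → ∞.
ΔE_max = 13.6 × 1 / 5² = 0.5440 eV.
λ_min = 1240 / 0.5440 = 2279 nm.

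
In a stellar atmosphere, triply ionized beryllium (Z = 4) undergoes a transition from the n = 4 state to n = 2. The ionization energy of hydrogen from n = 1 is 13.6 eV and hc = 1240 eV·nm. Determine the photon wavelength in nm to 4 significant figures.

For Z = 4 the level energies scale as Z², so the effective Rydberg energy is 13.6 × 16 = 217.6 eV.
ΔE = 217.6 × (1/2² − 1/4²) = 217.6 × 0.1875 = 40.80 eV.
λ = hc/ΔE = 1240 / 40.80 = 30.39 nm.

30.39 nm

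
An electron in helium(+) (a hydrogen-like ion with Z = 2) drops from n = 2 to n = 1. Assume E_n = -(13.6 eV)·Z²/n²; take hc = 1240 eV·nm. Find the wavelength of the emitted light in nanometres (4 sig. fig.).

For Z = 2 the level energies scale as Z², so the effective Rydberg energy is 13.6 × 4 = 54.40 eV.
ΔE = 54.40 × (1/1² − 1/2²) = 54.40 × 0.7500 = 40.80 eV.
λ = hc/ΔE = 1240 / 40.80 = 30.39 nm.

30.39 nm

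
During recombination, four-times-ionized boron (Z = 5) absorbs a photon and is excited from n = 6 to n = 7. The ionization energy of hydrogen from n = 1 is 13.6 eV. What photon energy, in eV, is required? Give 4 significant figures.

The Bohr energies scale as Z², so for Z = 5: E_n = −340.0/n² eV.
E_7 = −340.0/49 = −6.939 eV and E_6 = −340.0/36 = −9.444 eV.
The photon energy is |E_7 − E_6| = 2.506 eV.

2.506 eV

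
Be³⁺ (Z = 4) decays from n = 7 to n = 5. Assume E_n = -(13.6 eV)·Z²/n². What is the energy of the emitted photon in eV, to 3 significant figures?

4.26 eV

The Bohr energies scale as Z², so for Z = 4: E_n = −217.6/n² eV.
E_7 = −217.6/49 = −4.441 eV and E_5 = −217.6/25 = −8.704 eV.
The photon energy is |E_7 − E_5| = 4.26 eV.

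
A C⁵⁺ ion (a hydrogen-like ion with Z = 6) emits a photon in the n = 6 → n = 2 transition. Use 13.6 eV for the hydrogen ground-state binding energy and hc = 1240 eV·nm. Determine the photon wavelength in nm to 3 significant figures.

11.4 nm

For Z = 6 the level energies scale as Z², so the effective Rydberg energy is 13.6 × 36 = 489.6 eV.
ΔE = 489.6 × (1/2² − 1/6²) = 489.6 × 0.2222 = 108.8 eV.
λ = hc/ΔE = 1240 / 108.8 = 11.4 nm.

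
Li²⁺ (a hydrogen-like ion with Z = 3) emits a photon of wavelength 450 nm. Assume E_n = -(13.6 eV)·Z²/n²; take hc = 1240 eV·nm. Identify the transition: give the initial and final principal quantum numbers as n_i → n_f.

The photon energy is ΔE = hc/λ = 1240 / 450 = 2.756 eV.
With Z = 3, ΔE = 122.4 × (1/n_f² − 1/n_i²), so 1/n_f² − 1/n_i² = 0.02251.
Trying n_f = 4 gives 1/n_i² = 0.03999, i.e. n_i ≈ 5; this pair matches.

n_i = 5, n_f = 4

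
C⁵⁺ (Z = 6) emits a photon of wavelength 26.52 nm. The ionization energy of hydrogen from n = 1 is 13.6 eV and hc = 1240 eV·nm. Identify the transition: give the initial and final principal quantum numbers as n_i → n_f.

n_i = 8, n_f = 3

The photon energy is ΔE = hc/λ = 1240 / 26.52 = 46.76 eV.
With Z = 6, ΔE = 489.6 × (1/n_f² − 1/n_i²), so 1/n_f² − 1/n_i² = 0.09550.
Trying n_f = 3 gives 1/n_i² = 0.01561, i.e. n_i ≈ 8; this pair matches.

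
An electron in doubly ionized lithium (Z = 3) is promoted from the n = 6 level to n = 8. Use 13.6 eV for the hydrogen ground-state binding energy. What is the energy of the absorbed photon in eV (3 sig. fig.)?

The Bohr energies scale as Z², so for Z = 3: E_n = −122.4/n² eV.
E_8 = −122.4/64 = −1.913 eV and E_6 = −122.4/36 = −3.400 eV.
The photon energy is |E_8 − E_6| = 1.49 eV.

1.49 eV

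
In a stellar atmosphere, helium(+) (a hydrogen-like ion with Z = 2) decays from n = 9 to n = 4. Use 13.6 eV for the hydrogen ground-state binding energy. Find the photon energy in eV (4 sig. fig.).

The Bohr energies scale as Z², so for Z = 2: E_n = −54.40/n² eV.
E_9 = −54.40/81 = −0.6716 eV and E_4 = −54.40/16 = −3.400 eV.
The photon energy is |E_9 − E_4| = 2.728 eV.

2.728 eV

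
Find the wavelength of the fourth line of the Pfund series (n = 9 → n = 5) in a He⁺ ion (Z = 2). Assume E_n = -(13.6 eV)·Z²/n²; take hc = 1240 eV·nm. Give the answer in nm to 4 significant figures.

The Pfund series terminates on n_f = 5; the fourth line has n_i = 5+4 = 9.
ΔE = 54.40 × (1/5² − 1/9²) = 1.504 eV.
λ = 1240 / 1.504 = 824.3 nm.

824.3 nm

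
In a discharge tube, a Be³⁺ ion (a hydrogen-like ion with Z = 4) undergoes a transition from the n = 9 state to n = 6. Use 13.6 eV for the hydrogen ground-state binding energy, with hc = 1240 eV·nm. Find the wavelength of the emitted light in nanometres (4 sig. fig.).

For Z = 4 the level energies scale as Z², so the effective Rydberg energy is 13.6 × 16 = 217.6 eV.
ΔE = 217.6 × (1/6² − 1/9²) = 217.6 × 0.01543 = 3.358 eV.
λ = hc/ΔE = 1240 / 3.358 = 369.3 nm.

369.3 nm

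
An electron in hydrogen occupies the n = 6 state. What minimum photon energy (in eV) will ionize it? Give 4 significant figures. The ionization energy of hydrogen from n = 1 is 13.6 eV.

0.3778 eV

E_6 = −13.60/36 = −0.3778 eV, so ionization (to E = 0) requires 0.3778 eV.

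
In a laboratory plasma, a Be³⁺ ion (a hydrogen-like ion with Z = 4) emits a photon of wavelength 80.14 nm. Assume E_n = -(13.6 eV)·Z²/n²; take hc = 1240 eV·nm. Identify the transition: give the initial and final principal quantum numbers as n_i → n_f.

The photon energy is ΔE = hc/λ = 1240 / 80.14 = 15.47 eV.
With Z = 4, ΔE = 217.6 × (1/n_f² − 1/n_i²), so 1/n_f² − 1/n_i² = 0.07111.
Trying n_f = 3 gives 1/n_i² = 0.04000, i.e. n_i ≈ 5; this pair matches.

n_i = 5, n_f = 3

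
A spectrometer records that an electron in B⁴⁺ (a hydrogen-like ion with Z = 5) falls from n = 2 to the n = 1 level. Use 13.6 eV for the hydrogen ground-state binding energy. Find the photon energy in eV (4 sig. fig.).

255.0 eV

The Bohr energies scale as Z², so for Z = 5: E_n = −340.0/n² eV.
E_2 = −340.0/4 = −85.00 eV and E_1 = −340.0/1 = −340.0 eV.
The photon energy is |E_2 − E_1| = 255.0 eV.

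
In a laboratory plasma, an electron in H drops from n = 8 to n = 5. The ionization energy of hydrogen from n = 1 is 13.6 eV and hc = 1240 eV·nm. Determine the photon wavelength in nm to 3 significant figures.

ΔE = 13.60 × (1/5² − 1/8²) = 13.60 × 0.02438 = 0.3315 eV.
λ = hc/ΔE = 1240 / 0.3315 = 3740 nm.
This line belongs to the Pfund series.

3740 nm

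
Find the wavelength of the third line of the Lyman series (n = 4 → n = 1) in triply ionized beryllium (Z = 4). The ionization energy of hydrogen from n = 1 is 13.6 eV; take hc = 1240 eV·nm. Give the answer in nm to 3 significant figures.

The Lyman series terminates on n_f = 1; the third line has n_i = 1+3 = 4.
ΔE = 217.6 × (1/1² − 1/4²) = 204.0 eV.
λ = 1240 / 204.0 = 6.08 nm.

6.08 nm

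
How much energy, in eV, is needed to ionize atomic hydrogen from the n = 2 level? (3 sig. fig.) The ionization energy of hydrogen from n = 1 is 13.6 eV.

E_2 = −13.60/4 = −3.40 eV, so ionization (to E = 0) requires 3.40 eV.

3.40 eV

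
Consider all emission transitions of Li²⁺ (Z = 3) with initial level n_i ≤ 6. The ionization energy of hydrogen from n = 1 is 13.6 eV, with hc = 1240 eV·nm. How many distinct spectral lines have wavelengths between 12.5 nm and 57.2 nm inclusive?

Enumerate all n_i → n_f pairs with 1 ≤ n_f < n_i ≤ 6 and compute λ = 1240 / [13.6·9·(1/n_f² − 1/n_i²)].
Lines falling in [12.5, 57.2] nm: 2→1 (13.51 nm), 6→2 (45.59 nm), 5→2 (48.24 nm), 4→2 (54.03 nm).

4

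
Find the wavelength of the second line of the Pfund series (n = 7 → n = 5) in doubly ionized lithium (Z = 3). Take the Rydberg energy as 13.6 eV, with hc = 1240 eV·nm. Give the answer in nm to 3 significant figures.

517 nm

The Pfund series terminates on n_f = 5; the second line has n_i = 5+2 = 7.
ΔE = 122.4 × (1/5² − 1/7²) = 2.398 eV.
λ = 1240 / 2.398 = 517 nm.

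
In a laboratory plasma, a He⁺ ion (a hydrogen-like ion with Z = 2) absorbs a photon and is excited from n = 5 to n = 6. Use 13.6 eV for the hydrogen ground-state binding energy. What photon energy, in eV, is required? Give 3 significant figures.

The Bohr energies scale as Z², so for Z = 2: E_n = −54.40/n² eV.
E_6 = −54.40/36 = −1.511 eV and E_5 = −54.40/25 = −2.176 eV.
The photon energy is |E_6 − E_5| = 0.665 eV.

0.665 eV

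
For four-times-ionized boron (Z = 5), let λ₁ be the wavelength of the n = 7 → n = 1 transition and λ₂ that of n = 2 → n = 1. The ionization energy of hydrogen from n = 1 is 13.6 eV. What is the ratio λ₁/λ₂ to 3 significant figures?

0.766

λ ∝ 1/ΔE ∝ 1/(1/n_f² − 1/n_i²), and the Z² and hc factors cancel in the ratio.
λ₁/λ₂ = (1/1² − 1/2²)/(1/1² − 1/7²) = 0.7500/0.9796 = 0.766.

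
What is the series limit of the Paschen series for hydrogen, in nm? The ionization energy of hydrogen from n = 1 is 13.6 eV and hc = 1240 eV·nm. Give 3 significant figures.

The Paschen series has lower level n_f = 3; the series limit corresponds to n_i → ∞.
ΔE_max = 13.6 × 1 / 3² = 1.511 eV.
λ_min = 1240 / 1.511 = 821 nm.

821 nm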